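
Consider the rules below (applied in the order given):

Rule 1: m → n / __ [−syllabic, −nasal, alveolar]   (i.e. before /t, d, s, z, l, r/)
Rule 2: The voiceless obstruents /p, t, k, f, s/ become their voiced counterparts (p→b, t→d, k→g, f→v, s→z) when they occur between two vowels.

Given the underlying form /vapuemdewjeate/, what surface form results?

vabuendewjeade

Rule 1 (nasal place assimilation): /m/ precedes the alveolar consonant /d/, so it assimilates in place to [n]. /vapuemdewjeate/ → vapuendewjeate.
Rule 2 (intervocalic voicing): /p/ is a voiceless obstruent between vowels /a/ and /u/, so it voices to [b]. /t/ is a voiceless obstruent between vowels /a/ and /e/, so it voices to [d]. /vapuendewjeate/ → vabuendewjeade.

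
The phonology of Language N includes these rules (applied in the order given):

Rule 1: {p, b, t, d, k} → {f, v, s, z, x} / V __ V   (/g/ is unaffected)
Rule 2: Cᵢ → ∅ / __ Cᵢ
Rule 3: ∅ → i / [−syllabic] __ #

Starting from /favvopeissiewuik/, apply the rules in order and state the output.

Rule 1 (intervocalic spirantization): /p/ is a stop between vowels /o/ and /e/, so it spirantizes to the fricative [f]. /favvopeissiewuik/ → favvofeissiewuik.
Rule 2 (degemination): /vv/ is a geminate; the first /v/ deletes. /ss/ is a geminate; the first /s/ deletes. /favvofeissiewuik/ → favofeisiewuik.
Rule 3 (final i-epenthesis): the form ends in the consonant /k/, so [i] is inserted word-finally. /favofeisiewuik/ → favofeisiewuiki.

favofeisiewuiki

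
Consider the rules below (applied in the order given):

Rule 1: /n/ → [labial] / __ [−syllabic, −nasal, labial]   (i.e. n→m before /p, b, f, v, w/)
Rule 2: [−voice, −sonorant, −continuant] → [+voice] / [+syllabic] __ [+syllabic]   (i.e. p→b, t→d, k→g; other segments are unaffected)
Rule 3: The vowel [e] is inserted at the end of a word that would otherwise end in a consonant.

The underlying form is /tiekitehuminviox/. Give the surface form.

tiegidehumimvioxe

Rule 1 (nasal place assimilation): /n/ precedes the labial consonant /v/, so it assimilates in place to [m]. /tiekitehuminviox/ → tiekitehumimviox.
Rule 2 (intervocalic voicing): /k/ is a voiceless stop between vowels /e/ and /i/, so it voices to [g]. /t/ is a voiceless stop between vowels /i/ and /e/, so it voices to [d]. /tiekitehumimviox/ → tiegidehumimviox.
Rule 3 (final e-epenthesis): the form ends in the consonant /x/, so [e] is inserted word-finally. /tiegidehumimviox/ → tiegidehumimvioxe.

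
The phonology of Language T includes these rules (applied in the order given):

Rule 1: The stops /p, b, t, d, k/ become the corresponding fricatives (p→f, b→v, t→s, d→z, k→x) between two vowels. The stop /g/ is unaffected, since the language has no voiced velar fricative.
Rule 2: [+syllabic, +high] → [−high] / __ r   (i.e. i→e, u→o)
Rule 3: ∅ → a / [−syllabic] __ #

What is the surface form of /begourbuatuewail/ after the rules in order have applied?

Rule 1 (intervocalic spirantization): /t/ is a stop between vowels /a/ and /u/, so it spirantizes to the fricative [s]. /begourbuatuewail/ → begourbuasuewail.
Rule 2 (pre-rhotic lowering): /u/ is a high vowel immediately before /r/, so it lowers to [o]. /begourbuasuewail/ → begoorbuasuewail.
Rule 3 (final a-epenthesis): the form ends in the consonant /l/, so [a] is inserted word-finally. /begoorbuasuewail/ → begoorbuasuewaila.

begoorbuasuewaila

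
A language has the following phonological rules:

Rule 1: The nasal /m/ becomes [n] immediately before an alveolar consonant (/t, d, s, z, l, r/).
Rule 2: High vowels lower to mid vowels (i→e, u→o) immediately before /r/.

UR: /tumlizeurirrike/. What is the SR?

Rule 1 (nasal place assimilation): /m/ precedes the alveolar consonant /l/, so it assimilates in place to [n]. /tumlizeurirrike/ → tunlizeurirrike.
Rule 2 (pre-rhotic lowering): /u/ is a high vowel immediately before /r/, so it lowers to [o]. /i/ is a high vowel immediately before /r/, so it lowers to [e]. /tunlizeurirrike/ → tunlizeorerrike.

tunlizeorerrike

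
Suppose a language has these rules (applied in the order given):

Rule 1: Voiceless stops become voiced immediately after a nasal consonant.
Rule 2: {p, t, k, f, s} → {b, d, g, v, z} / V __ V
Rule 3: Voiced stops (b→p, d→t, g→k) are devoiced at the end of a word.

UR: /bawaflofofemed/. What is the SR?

Rule 1 (post-nasal voicing): no segment meets the environment; /bawaflofofemed/ is unchanged.
Rule 2 (intervocalic voicing): /f/ is a voiceless obstruent between vowels /o/ and /o/, so it voices to [v]. /f/ is a voiceless obstruent between vowels /o/ and /e/, so it voices to [v]. /bawaflofofemed/ → bawaflovovemed.
Rule 3 (final devoicing): /d/ is a voiced stop in word-final position, so it devoices to [t]. /bawaflovovemed/ → bawaflovovemet.

bawaflovovemet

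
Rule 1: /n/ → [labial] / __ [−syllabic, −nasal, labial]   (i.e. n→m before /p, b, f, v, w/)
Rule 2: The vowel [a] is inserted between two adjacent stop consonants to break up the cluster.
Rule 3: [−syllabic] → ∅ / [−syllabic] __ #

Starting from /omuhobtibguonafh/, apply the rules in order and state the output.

Rule 1 (nasal place assimilation): no segment meets the environment; /omuhobtibguonafh/ is unchanged.
Rule 2 (stop-cluster a-epenthesis): /b/ and /t/ form a stop–stop cluster, so [a] is inserted between them. /b/ and /g/ form a stop–stop cluster, so [a] is inserted between them. /omuhobtibguonafh/ → omuhobatibaguonafh.
Rule 3 (final cluster simplification): /h/ is the second consonant of a word-final cluster /fh/, so it deletes. /omuhobatibaguonafh/ → omuhobatibaguonaf.

omuhobatibaguonaf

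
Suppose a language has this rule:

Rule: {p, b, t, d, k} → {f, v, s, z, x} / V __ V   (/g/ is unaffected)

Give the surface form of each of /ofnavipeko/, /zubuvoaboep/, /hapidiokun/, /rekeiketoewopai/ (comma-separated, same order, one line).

/ofnavipeko/: /p/ is a stop between vowels /i/ and /e/, so it spirantizes to the fricative [f]. /k/ is a stop between vowels /e/ and /o/, so it spirantizes to the fricative [x]. → [ofnavifexo].
/zubuvoaboep/: /b/ is a stop between vowels /u/ and /u/, so it spirantizes to the fricative [v]. /b/ is a stop between vowels /a/ and /o/, so it spirantizes to the fricative [v]. → [zuvuvoavoep].
/hapidiokun/: /p/ is a stop between vowels /a/ and /i/, so it spirantizes to the fricative [f]. /d/ is a stop between vowels /i/ and /i/, so it spirantizes to the fricative [z]. /k/ is a stop between vowels /o/ and /u/, so it spirantizes to the fricative [x]. → [hafizioxun].
/rekeiketoewopai/: /k/ is a stop between vowels /e/ and /e/, so it spirantizes to the fricative [x]. /k/ is a stop between vowels /i/ and /e/, so it spirantizes to the fricative [x]. /t/ is a stop between vowels /e/ and /o/, so it spirantizes to the fricative [s]. /p/ is a stop between vowels /o/ and /a/, so it spirantizes to the fricative [f]. → [rexeixesoewofai].

ofnavifexo, zuvuvoavoep, hafizioxun, rexeixesoewofai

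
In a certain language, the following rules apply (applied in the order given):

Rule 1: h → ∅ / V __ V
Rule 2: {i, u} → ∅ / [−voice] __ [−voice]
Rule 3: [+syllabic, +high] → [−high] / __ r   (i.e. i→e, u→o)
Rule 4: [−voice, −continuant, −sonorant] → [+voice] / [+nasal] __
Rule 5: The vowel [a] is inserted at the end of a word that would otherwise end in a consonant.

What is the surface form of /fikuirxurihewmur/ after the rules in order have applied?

fkuerxoriewmora

Rule 1 (intervocalic h-deletion): /h/ occurs between vowels /i/ and /e/, so it deletes. /fikuirxurihewmur/ → fikuirxuriewmur.
Rule 2 (high vowel syncope): /i/ is a high vowel flanked by voiceless consonants /f/ and /k/, so it deletes. /fikuirxuriewmur/ → fkuirxuriewmur.
Rule 3 (pre-rhotic lowering): /i/ is a high vowel immediately before /r/, so it lowers to [e]. /u/ is a high vowel immediately before /r/, so it lowers to [o]. /u/ is a high vowel immediately before /r/, so it lowers to [o]. /fkuirxuriewmur/ → fkuerxoriewmor.
Rule 4 (post-nasal voicing): no segment meets the environment; /fkuerxoriewmor/ is unchanged.
Rule 5 (final a-epenthesis): the form ends in the consonant /r/, so [a] is inserted word-finally. /fkuerxoriewmor/ → fkuerxoriewmora.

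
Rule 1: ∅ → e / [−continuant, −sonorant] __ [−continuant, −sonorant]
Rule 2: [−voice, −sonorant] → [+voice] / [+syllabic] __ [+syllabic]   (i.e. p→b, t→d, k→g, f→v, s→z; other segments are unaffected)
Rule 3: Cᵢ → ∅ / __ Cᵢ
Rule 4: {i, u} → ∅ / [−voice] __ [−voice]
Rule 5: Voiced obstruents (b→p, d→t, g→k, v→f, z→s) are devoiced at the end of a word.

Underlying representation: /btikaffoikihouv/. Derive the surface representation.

Rule 1 (stop-cluster e-epenthesis): /b/ and /t/ form a stop–stop cluster, so [e] is inserted between them. /btikaffoikihouv/ → betikaffoikihouv.
Rule 2 (intervocalic voicing): /t/ is a voiceless obstruent between vowels /e/ and /i/, so it voices to [d]. /k/ is a voiceless obstruent between vowels /i/ and /a/, so it voices to [g]. /k/ is a voiceless obstruent between vowels /i/ and /i/, so it voices to [g]. /betikaffoikihouv/ → bedigaffoigihouv.
Rule 3 (degemination): /ff/ is a geminate; the first /f/ deletes. /bedigaffoigihouv/ → bedigafoigihouv.
Rule 4 (high vowel syncope): no segment meets the environment; /bedigafoigihouv/ is unchanged.
Rule 5 (final devoicing): /v/ is a voiced obstruent in word-final position, so it devoices to [f]. /bedigafoigihouv/ → bedigafoigihouf.

bedigafoigihouf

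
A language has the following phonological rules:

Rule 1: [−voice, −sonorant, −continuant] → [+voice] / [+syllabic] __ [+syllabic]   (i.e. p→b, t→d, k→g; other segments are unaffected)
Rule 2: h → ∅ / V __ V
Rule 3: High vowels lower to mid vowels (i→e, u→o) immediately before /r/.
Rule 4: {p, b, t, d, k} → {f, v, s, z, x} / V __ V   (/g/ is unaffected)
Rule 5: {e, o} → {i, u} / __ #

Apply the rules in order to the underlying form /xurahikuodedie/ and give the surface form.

Rule 1 (intervocalic voicing): /k/ is a voiceless stop between vowels /i/ and /u/, so it voices to [g]. /xurahikuodedie/ → xurahiguodedie.
Rule 2 (intervocalic h-deletion): /h/ occurs between vowels /a/ and /i/, so it deletes. /xurahiguodedie/ → xuraiguodedie.
Rule 3 (pre-rhotic lowering): /u/ is a high vowel immediately before /r/, so it lowers to [o]. /xuraiguodedie/ → xoraiguodedie.
Rule 4 (intervocalic spirantization): /d/ is a stop between vowels /o/ and /e/, so it spirantizes to the fricative [z]. /d/ is a stop between vowels /e/ and /i/, so it spirantizes to the fricative [z]. /xoraiguodedie/ → xoraiguozezie.
Rule 5 (final vowel raising): /e/ is a mid vowel in word-final position, so it raises to [i]. /xoraiguozezie/ → xoraiguozezii.

xoraiguozezii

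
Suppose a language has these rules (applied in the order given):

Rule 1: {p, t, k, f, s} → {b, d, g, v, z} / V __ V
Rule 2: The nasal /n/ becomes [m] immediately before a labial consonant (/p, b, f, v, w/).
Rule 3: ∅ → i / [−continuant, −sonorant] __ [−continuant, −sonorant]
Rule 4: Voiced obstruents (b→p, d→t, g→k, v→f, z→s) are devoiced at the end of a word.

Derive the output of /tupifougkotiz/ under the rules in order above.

Rule 1 (intervocalic voicing): /p/ is a voiceless obstruent between vowels /u/ and /i/, so it voices to [b]. /f/ is a voiceless obstruent between vowels /i/ and /o/, so it voices to [v]. /t/ is a voiceless obstruent between vowels /o/ and /i/, so it voices to [d]. /tupifougkotiz/ → tubivougkodiz.
Rule 2 (nasal place assimilation): no segment meets the environment; /tubivougkodiz/ is unchanged.
Rule 3 (stop-cluster i-epenthesis): /g/ and /k/ form a stop–stop cluster, so [i] is inserted between them. /tubivougkodiz/ → tubivougikodiz.
Rule 4 (final devoicing): /z/ is a voiced obstruent in word-final position, so it devoices to [s]. /tubivougikodiz/ → tubivougikodis.

tubivougikodis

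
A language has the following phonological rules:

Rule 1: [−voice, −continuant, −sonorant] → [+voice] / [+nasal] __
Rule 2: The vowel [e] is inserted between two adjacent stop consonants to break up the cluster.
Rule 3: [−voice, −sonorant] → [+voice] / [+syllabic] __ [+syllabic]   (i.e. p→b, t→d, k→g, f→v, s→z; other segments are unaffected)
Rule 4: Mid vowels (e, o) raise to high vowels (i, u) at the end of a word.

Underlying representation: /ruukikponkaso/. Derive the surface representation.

ruugigebongazu

Rule 1 (post-nasal voicing): /k/ is a voiceless stop immediately after the nasal /n/, so it voices to [g]. /ruukikponkaso/ → ruukikpongaso.
Rule 2 (stop-cluster e-epenthesis): /k/ and /p/ form a stop–stop cluster, so [e] is inserted between them. /ruukikpongaso/ → ruukikepongaso.
Rule 3 (intervocalic voicing): /k/ is a voiceless obstruent between vowels /u/ and /i/, so it voices to [g]. /k/ is a voiceless obstruent between vowels /i/ and /e/, so it voices to [g]. /p/ is a voiceless obstruent between vowels /e/ and /o/, so it voices to [b]. /s/ is a voiceless obstruent between vowels /a/ and /o/, so it voices to [z]. /ruukikepongaso/ → ruugigebongazo.
Rule 4 (final vowel raising): /o/ is a mid vowel in word-final position, so it raises to [u]. /ruugigebongazo/ → ruugigebongazu.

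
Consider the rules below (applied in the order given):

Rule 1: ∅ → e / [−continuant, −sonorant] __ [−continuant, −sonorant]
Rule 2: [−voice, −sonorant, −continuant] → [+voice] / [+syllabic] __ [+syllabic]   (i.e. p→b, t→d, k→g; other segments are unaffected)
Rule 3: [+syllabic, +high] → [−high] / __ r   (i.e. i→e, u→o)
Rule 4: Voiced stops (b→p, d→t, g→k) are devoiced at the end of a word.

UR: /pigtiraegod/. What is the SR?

Rule 1 (stop-cluster e-epenthesis): /g/ and /t/ form a stop–stop cluster, so [e] is inserted between them. /pigtiraegod/ → pigetiraegod.
Rule 2 (intervocalic voicing): /t/ is a voiceless stop between vowels /e/ and /i/, so it voices to [d]. /pigetiraegod/ → pigediraegod.
Rule 3 (pre-rhotic lowering): /i/ is a high vowel immediately before /r/, so it lowers to [e]. /pigediraegod/ → pigederaegod.
Rule 4 (final devoicing): /d/ is a voiced stop in word-final position, so it devoices to [t]. /pigederaegod/ → pigederaegot.

pigederaegot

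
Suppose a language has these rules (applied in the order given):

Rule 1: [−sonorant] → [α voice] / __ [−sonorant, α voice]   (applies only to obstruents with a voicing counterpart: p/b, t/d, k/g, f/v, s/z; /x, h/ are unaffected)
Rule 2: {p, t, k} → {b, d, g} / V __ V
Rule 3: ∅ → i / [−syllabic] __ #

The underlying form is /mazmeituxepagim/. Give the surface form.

mazmeiduxebagimi

Rule 1 (regressive voicing assimilation): no segment meets the environment; /mazmeituxepagim/ is unchanged.
Rule 2 (intervocalic voicing): /t/ is a voiceless stop between vowels /i/ and /u/, so it voices to [d]. /p/ is a voiceless stop between vowels /e/ and /a/, so it voices to [b]. /mazmeituxepagim/ → mazmeiduxebagim.
Rule 3 (final i-epenthesis): the form ends in the consonant /m/, so [i] is inserted word-finally. /mazmeiduxebagim/ → mazmeiduxebagimi.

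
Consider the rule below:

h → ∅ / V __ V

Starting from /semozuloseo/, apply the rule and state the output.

semozuloseo

No segment of /semozuloseo/ meets the structural description of the rule, so the form surfaces unchanged.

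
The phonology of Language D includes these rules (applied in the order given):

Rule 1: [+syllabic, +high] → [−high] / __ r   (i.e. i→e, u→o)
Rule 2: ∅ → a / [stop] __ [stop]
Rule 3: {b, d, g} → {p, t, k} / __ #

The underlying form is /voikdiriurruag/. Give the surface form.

voikaderiorruak

Rule 1 (pre-rhotic lowering): /i/ is a high vowel immediately before /r/, so it lowers to [e]. /u/ is a high vowel immediately before /r/, so it lowers to [o]. /voikdiriurruag/ → voikderiorruag.
Rule 2 (stop-cluster a-epenthesis): /k/ and /d/ form a stop–stop cluster, so [a] is inserted between them. /voikderiorruag/ → voikaderiorruag.
Rule 3 (final devoicing): /g/ is a voiced stop in word-final position, so it devoices to [k]. /voikaderiorruag/ → voikaderiorruak.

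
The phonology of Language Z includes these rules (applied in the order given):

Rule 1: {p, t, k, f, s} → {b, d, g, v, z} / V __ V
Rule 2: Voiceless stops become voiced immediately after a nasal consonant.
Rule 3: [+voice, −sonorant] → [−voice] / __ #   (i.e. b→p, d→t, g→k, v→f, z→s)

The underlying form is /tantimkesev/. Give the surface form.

Rule 1 (intervocalic voicing): /s/ is a voiceless obstruent between vowels /e/ and /e/, so it voices to [z]. /tantimkesev/ → tantimkezev.
Rule 2 (post-nasal voicing): /t/ is a voiceless stop immediately after the nasal /n/, so it voices to [d]. /k/ is a voiceless stop immediately after the nasal /m/, so it voices to [g]. /tantimkezev/ → tandimgezev.
Rule 3 (final devoicing): /v/ is a voiced obstruent in word-final position, so it devoices to [f]. /tandimgezev/ → tandimgezef.

tandimgezef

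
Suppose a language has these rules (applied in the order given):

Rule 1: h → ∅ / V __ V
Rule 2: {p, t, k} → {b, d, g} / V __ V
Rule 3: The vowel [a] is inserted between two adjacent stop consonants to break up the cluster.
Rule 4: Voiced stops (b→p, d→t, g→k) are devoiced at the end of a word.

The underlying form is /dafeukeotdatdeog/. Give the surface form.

Rule 1 (intervocalic h-deletion): no segment meets the environment; /dafeukeotdatdeog/ is unchanged.
Rule 2 (intervocalic voicing): /k/ is a voiceless stop between vowels /u/ and /e/, so it voices to [g]. /dafeukeotdatdeog/ → dafeugeotdatdeog.
Rule 3 (stop-cluster a-epenthesis): /t/ and /d/ form a stop–stop cluster, so [a] is inserted between them. /t/ and /d/ form a stop–stop cluster, so [a] is inserted between them. /dafeugeotdatdeog/ → dafeugeotadatadeog.
Rule 4 (final devoicing): /g/ is a voiced stop in word-final position, so it devoices to [k]. /dafeugeotadatadeog/ → dafeugeotadatadeok.

dafeugeotadatadeok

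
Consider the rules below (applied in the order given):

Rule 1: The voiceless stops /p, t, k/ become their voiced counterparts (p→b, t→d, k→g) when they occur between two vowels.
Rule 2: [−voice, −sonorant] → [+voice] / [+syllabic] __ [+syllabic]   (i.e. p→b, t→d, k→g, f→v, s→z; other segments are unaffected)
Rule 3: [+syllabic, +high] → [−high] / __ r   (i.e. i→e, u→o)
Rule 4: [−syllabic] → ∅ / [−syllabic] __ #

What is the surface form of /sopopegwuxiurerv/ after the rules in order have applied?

Rule 1 (intervocalic voicing): /p/ is a voiceless stop between vowels /o/ and /o/, so it voices to [b]. /p/ is a voiceless stop between vowels /o/ and /e/, so it voices to [b]. /sopopegwuxiurerv/ → sobobegwuxiurerv.
Rule 2 (intervocalic voicing): no segment meets the environment; /sobobegwuxiurerv/ is unchanged.
Rule 3 (pre-rhotic lowering): /u/ is a high vowel immediately before /r/, so it lowers to [o]. /sobobegwuxiurerv/ → sobobegwuxiorerv.
Rule 4 (final cluster simplification): /v/ is the second consonant of a word-final cluster /rv/, so it deletes. /sobobegwuxiorerv/ → sobobegwuxiorer.

sobobegwuxiorer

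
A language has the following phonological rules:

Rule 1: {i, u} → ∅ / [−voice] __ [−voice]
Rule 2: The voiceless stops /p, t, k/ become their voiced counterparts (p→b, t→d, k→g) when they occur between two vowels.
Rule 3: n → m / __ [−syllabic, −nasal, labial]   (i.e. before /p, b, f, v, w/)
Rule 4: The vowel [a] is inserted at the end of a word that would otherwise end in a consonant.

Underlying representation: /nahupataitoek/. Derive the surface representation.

nahpadaidoeka

Rule 1 (high vowel syncope): /u/ is a high vowel flanked by voiceless consonants /h/ and /p/, so it deletes. /nahupataitoek/ → nahpataitoek.
Rule 2 (intervocalic voicing): /t/ is a voiceless stop between vowels /a/ and /a/, so it voices to [d]. /t/ is a voiceless stop between vowels /i/ and /o/, so it voices to [d]. /nahpataitoek/ → nahpadaidoek.
Rule 3 (nasal place assimilation): no segment meets the environment; /nahpadaidoek/ is unchanged.
Rule 4 (final a-epenthesis): the form ends in the consonant /k/, so [a] is inserted word-finally. /nahpadaidoek/ → nahpadaidoeka.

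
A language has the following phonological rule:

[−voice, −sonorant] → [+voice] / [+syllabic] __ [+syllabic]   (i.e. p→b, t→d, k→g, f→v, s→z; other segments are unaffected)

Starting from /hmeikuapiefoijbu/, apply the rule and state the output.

hmeiguabievoijbu

/k/ is a voiceless obstruent between vowels /i/ and /u/, so it voices to [g].
/p/ is a voiceless obstruent between vowels /a/ and /i/, so it voices to [b].
/f/ is a voiceless obstruent between vowels /e/ and /o/, so it voices to [v].
Surface form: [hmeiguabievoijbu].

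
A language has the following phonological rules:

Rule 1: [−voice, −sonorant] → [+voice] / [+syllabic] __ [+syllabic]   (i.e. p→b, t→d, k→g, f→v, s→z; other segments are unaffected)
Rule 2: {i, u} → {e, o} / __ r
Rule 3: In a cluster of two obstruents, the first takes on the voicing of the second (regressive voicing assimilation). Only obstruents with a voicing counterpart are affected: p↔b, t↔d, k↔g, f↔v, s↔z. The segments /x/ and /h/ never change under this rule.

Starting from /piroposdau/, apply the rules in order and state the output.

perobozdau

Rule 1 (intervocalic voicing): /p/ is a voiceless obstruent between vowels /o/ and /o/, so it voices to [b]. /piroposdau/ → pirobosdau.
Rule 2 (pre-rhotic lowering): /i/ is a high vowel immediately before /r/, so it lowers to [e]. /pirobosdau/ → perobosdau.
Rule 3 (regressive voicing assimilation): /s/ precedes the voiced obstruent /d/, so it voices to [z] by assimilation. /perobosdau/ → perobozdau.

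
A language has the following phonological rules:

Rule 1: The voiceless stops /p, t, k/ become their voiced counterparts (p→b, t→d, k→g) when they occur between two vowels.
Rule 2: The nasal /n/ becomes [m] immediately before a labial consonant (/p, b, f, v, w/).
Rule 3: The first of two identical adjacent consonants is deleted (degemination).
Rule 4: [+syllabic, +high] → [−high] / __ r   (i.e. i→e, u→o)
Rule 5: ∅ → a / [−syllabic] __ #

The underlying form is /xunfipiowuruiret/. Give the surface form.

xumfibioworuereta

Rule 1 (intervocalic voicing): /p/ is a voiceless stop between vowels /i/ and /i/, so it voices to [b]. /xunfipiowuruiret/ → xunfibiowuruiret.
Rule 2 (nasal place assimilation): /n/ precedes the labial consonant /f/, so it assimilates in place to [m]. /xunfibiowuruiret/ → xumfibiowuruiret.
Rule 3 (degemination): no segment meets the environment; /xumfibiowuruiret/ is unchanged.
Rule 4 (pre-rhotic lowering): /u/ is a high vowel immediately before /r/, so it lowers to [o]. /i/ is a high vowel immediately before /r/, so it lowers to [e]. /xumfibiowuruiret/ → xumfibioworueret.
Rule 5 (final a-epenthesis): the form ends in the consonant /t/, so [a] is inserted word-finally. /xumfibioworueret/ → xumfibioworuereta.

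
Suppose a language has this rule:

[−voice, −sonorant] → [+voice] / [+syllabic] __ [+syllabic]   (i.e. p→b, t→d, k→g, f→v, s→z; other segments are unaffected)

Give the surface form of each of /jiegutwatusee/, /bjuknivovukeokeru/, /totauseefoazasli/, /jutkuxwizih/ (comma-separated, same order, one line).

jiegutwaduzee, bjuknivovugeogeru, todauzeevoazasli, jutkuxwizih

/jiegutwatusee/: /t/ is a voiceless obstruent between vowels /a/ and /u/, so it voices to [d]. /s/ is a voiceless obstruent between vowels /u/ and /e/, so it voices to [z]. → [jiegutwaduzee].
/bjuknivovukeokeru/: /k/ is a voiceless obstruent between vowels /u/ and /e/, so it voices to [g]. /k/ is a voiceless obstruent between vowels /o/ and /e/, so it voices to [g]. → [bjuknivovugeogeru].
/totauseefoazasli/: /t/ is a voiceless obstruent between vowels /o/ and /a/, so it voices to [d]. /s/ is a voiceless obstruent between vowels /u/ and /e/, so it voices to [z]. /f/ is a voiceless obstruent between vowels /e/ and /o/, so it voices to [v]. → [todauzeevoazasli].
/jutkuxwizih/: the rule's environment is not met; surfaces unchanged as [jutkuxwizih].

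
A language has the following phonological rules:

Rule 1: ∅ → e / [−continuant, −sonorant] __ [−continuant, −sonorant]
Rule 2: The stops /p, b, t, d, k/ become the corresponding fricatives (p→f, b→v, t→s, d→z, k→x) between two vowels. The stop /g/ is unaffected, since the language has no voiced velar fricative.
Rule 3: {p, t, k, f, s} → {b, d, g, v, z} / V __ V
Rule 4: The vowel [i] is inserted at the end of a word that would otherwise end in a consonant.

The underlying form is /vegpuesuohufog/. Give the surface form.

vegevuezuohuvogi

Rule 1 (stop-cluster e-epenthesis): /g/ and /p/ form a stop–stop cluster, so [e] is inserted between them. /vegpuesuohufog/ → vegepuesuohufog.
Rule 2 (intervocalic spirantization): /p/ is a stop between vowels /e/ and /u/, so it spirantizes to the fricative [f]. /vegepuesuohufog/ → vegefuesuohufog.
Rule 3 (intervocalic voicing): /f/ is a voiceless obstruent between vowels /e/ and /u/, so it voices to [v]. /s/ is a voiceless obstruent between vowels /e/ and /u/, so it voices to [z]. /f/ is a voiceless obstruent between vowels /u/ and /o/, so it voices to [v]. /vegefuesuohufog/ → vegevuezuohuvog.
Rule 4 (final i-epenthesis): the form ends in the consonant /g/, so [i] is inserted word-finally. /vegevuezuohuvog/ → vegevuezuohuvogi.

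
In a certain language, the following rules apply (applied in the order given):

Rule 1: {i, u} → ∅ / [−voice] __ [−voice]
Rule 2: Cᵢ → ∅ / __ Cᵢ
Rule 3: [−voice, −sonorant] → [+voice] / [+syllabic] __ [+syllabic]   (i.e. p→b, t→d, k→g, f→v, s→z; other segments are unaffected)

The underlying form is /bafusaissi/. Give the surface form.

Rule 1 (high vowel syncope): /u/ is a high vowel flanked by voiceless consonants /f/ and /s/, so it deletes. /bafusaissi/ → bafsaissi.
Rule 2 (degemination): /ss/ is a geminate; the first /s/ deletes. /bafsaissi/ → bafsaisi.
Rule 3 (intervocalic voicing): /s/ is a voiceless obstruent between vowels /i/ and /i/, so it voices to [z]. /bafsaisi/ → bafsaizi.

bafsaizi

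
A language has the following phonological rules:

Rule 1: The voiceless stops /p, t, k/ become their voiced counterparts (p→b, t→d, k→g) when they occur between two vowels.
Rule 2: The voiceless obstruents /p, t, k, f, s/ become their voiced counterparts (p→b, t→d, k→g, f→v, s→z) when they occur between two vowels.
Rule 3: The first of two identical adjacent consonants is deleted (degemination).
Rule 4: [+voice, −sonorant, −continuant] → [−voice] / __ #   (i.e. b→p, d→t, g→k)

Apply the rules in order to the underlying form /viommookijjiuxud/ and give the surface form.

viomoogijiuxut

Rule 1 (intervocalic voicing): /k/ is a voiceless stop between vowels /o/ and /i/, so it voices to [g]. /viommookijjiuxud/ → viommoogijjiuxud.
Rule 2 (intervocalic voicing): no segment meets the environment; /viommoogijjiuxud/ is unchanged.
Rule 3 (degemination): /mm/ is a geminate; the first /m/ deletes. /jj/ is a geminate; the first /j/ deletes. /viommoogijjiuxud/ → viomoogijiuxud.
Rule 4 (final devoicing): /d/ is a voiced stop in word-final position, so it devoices to [t]. /viomoogijiuxud/ → viomoogijiuxut.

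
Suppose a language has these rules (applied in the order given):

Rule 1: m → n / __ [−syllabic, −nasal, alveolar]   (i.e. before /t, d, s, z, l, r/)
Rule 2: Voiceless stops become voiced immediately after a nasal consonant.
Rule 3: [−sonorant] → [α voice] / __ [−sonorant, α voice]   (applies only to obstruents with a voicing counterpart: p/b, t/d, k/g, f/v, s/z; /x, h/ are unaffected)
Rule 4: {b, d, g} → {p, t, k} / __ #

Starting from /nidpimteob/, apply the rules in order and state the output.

Rule 1 (nasal place assimilation): /m/ precedes the alveolar consonant /t/, so it assimilates in place to [n]. /nidpimteob/ → nidpinteob.
Rule 2 (post-nasal voicing): /t/ is a voiceless stop immediately after the nasal /n/, so it voices to [d]. /nidpinteob/ → nidpindeob.
Rule 3 (regressive voicing assimilation): /d/ precedes the voiceless obstruent /p/, so it devoices to [t] by assimilation. /nidpindeob/ → nitpindeob.
Rule 4 (final devoicing): /b/ is a voiced stop in word-final position, so it devoices to [p]. /nitpindeob/ → nitpindeop.

nitpindeop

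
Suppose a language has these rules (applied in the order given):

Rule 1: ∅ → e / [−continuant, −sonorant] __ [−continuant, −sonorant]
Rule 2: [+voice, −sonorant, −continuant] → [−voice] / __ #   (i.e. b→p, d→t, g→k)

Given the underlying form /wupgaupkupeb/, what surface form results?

Rule 1 (stop-cluster e-epenthesis): /p/ and /g/ form a stop–stop cluster, so [e] is inserted between them. /p/ and /k/ form a stop–stop cluster, so [e] is inserted between them. /wupgaupkupeb/ → wupegaupekupeb.
Rule 2 (final devoicing): /b/ is a voiced stop in word-final position, so it devoices to [p]. /wupegaupekupeb/ → wupegaupekupep.

wupegaupekupep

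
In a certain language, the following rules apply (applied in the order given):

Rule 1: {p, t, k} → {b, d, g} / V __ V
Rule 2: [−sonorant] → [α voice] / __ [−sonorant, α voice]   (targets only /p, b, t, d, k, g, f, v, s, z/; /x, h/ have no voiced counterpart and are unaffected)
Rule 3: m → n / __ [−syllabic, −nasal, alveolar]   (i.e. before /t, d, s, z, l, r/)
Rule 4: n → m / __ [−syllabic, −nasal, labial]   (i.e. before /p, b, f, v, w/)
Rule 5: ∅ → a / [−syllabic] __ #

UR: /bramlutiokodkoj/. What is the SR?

Rule 1 (intervocalic voicing): /t/ is a voiceless stop between vowels /u/ and /i/, so it voices to [d]. /k/ is a voiceless stop between vowels /o/ and /o/, so it voices to [g]. /bramlutiokodkoj/ → bramludiogodkoj.
Rule 2 (regressive voicing assimilation): /d/ precedes the voiceless obstruent /k/, so it devoices to [t] by assimilation. /bramludiogodkoj/ → bramludiogotkoj.
Rule 3 (nasal place assimilation): /m/ precedes the alveolar consonant /l/, so it assimilates in place to [n]. /bramludiogotkoj/ → branludiogotkoj.
Rule 4 (nasal place assimilation): no segment meets the environment; /branludiogotkoj/ is unchanged.
Rule 5 (final a-epenthesis): the form ends in the consonant /j/, so [a] is inserted word-finally. /branludiogotkoj/ → branludiogotkoja.

branludiogotkoja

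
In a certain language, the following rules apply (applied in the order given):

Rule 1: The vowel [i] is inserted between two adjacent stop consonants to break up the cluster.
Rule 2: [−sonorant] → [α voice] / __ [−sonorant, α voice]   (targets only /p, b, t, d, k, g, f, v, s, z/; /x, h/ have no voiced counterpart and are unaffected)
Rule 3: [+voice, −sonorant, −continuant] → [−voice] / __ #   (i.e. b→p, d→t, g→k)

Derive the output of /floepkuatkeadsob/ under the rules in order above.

floepikuatikeatsop

Rule 1 (stop-cluster i-epenthesis): /p/ and /k/ form a stop–stop cluster, so [i] is inserted between them. /t/ and /k/ form a stop–stop cluster, so [i] is inserted between them. /floepkuatkeadsob/ → floepikuatikeadsob.
Rule 2 (regressive voicing assimilation): /d/ precedes the voiceless obstruent /s/, so it devoices to [t] by assimilation. /floepikuatikeadsob/ → floepikuatikeatsob.
Rule 3 (final devoicing): /b/ is a voiced stop in word-final position, so it devoices to [p]. /floepikuatikeatsob/ → floepikuatikeatsop.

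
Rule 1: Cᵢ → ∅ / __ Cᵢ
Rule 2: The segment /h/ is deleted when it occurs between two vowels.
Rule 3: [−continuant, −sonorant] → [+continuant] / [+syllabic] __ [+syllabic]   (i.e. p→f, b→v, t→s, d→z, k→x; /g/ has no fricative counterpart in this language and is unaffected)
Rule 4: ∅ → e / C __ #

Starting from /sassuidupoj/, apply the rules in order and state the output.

Rule 1 (degemination): /ss/ is a geminate; the first /s/ deletes. /sassuidupoj/ → sasuidupoj.
Rule 2 (intervocalic h-deletion): no segment meets the environment; /sasuidupoj/ is unchanged.
Rule 3 (intervocalic spirantization): /d/ is a stop between vowels /i/ and /u/, so it spirantizes to the fricative [z]. /p/ is a stop between vowels /u/ and /o/, so it spirantizes to the fricative [f]. /sasuidupoj/ → sasuizufoj.
Rule 4 (final e-epenthesis): the form ends in the consonant /j/, so [e] is inserted word-finally. /sasuizufoj/ → sasuizufoje.

sasuizufoje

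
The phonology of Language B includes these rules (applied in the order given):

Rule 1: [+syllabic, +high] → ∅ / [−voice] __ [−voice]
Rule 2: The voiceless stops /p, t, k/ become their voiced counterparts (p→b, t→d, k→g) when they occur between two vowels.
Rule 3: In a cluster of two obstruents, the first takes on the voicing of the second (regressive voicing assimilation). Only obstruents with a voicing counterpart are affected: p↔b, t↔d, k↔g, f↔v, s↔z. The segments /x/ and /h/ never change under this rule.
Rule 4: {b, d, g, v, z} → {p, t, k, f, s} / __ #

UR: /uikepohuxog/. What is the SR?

Rule 1 (high vowel syncope): /u/ is a high vowel flanked by voiceless consonants /h/ and /x/, so it deletes. /uikepohuxog/ → uikepohxog.
Rule 2 (intervocalic voicing): /k/ is a voiceless stop between vowels /i/ and /e/, so it voices to [g]. /p/ is a voiceless stop between vowels /e/ and /o/, so it voices to [b]. /uikepohxog/ → uigebohxog.
Rule 3 (regressive voicing assimilation): no segment meets the environment; /uigebohxog/ is unchanged.
Rule 4 (final devoicing): /g/ is a voiced obstruent in word-final position, so it devoices to [k]. /uigebohxog/ → uigebohxok.

uigebohxok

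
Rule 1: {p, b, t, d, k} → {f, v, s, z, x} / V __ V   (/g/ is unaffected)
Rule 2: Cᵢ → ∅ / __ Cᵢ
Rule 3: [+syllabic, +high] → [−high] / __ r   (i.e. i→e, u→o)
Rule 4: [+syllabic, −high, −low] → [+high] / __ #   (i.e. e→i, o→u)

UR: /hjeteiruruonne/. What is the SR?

hjeseeroruoni

Rule 1 (intervocalic spirantization): /t/ is a stop between vowels /e/ and /e/, so it spirantizes to the fricative [s]. /hjeteiruruonne/ → hjeseiruruonne.
Rule 2 (degemination): /nn/ is a geminate; the first /n/ deletes. /hjeseiruruonne/ → hjeseiruruone.
Rule 3 (pre-rhotic lowering): /i/ is a high vowel immediately before /r/, so it lowers to [e]. /u/ is a high vowel immediately before /r/, so it lowers to [o]. /hjeseiruruone/ → hjeseeroruone.
Rule 4 (final vowel raising): /e/ is a mid vowel in word-final position, so it raises to [i]. /hjeseeroruone/ → hjeseeroruoni.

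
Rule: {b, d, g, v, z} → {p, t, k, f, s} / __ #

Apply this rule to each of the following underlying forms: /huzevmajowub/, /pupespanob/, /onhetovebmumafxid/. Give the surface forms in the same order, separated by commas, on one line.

/huzevmajowub/: /b/ is a voiced obstruent in word-final position, so it devoices to [p]. → [huzevmajowup].
/pupespanob/: /b/ is a voiced obstruent in word-final position, so it devoices to [p]. → [pupespanop].
/onhetovebmumafxid/: /d/ is a voiced obstruent in word-final position, so it devoices to [t]. → [onhetovebmumafxit].

huzevmajowup, pupespanop, onhetovebmumafxit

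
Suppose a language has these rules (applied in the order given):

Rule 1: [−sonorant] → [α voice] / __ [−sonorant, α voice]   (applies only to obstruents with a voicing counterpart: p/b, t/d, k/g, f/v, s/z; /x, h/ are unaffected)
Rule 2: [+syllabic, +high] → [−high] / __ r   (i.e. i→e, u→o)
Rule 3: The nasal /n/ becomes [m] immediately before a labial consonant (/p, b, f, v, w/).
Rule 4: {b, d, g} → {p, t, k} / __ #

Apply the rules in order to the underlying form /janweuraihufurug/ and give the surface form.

jamweoraihuforuk

Rule 1 (regressive voicing assimilation): no segment meets the environment; /janweuraihufurug/ is unchanged.
Rule 2 (pre-rhotic lowering): /u/ is a high vowel immediately before /r/, so it lowers to [o]. /u/ is a high vowel immediately before /r/, so it lowers to [o]. /janweuraihufurug/ → janweoraihuforug.
Rule 3 (nasal place assimilation): /n/ precedes the labial consonant /w/, so it assimilates in place to [m]. /janweoraihuforug/ → jamweoraihuforug.
Rule 4 (final devoicing): /g/ is a voiced stop in word-final position, so it devoices to [k]. /jamweoraihuforug/ → jamweoraihuforuk.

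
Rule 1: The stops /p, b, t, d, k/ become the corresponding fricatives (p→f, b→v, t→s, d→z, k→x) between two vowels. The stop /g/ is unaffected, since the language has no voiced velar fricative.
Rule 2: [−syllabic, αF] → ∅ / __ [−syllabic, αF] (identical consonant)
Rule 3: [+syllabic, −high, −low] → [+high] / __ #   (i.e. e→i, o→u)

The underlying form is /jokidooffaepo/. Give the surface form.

Rule 1 (intervocalic spirantization): /k/ is a stop between vowels /o/ and /i/, so it spirantizes to the fricative [x]. /d/ is a stop between vowels /i/ and /o/, so it spirantizes to the fricative [z]. /p/ is a stop between vowels /e/ and /o/, so it spirantizes to the fricative [f]. /jokidooffaepo/ → joxizooffaefo.
Rule 2 (degemination): /ff/ is a geminate; the first /f/ deletes. /joxizooffaefo/ → joxizoofaefo.
Rule 3 (final vowel raising): /o/ is a mid vowel in word-final position, so it raises to [u]. /joxizoofaefo/ → joxizoofaefu.

joxizoofaefu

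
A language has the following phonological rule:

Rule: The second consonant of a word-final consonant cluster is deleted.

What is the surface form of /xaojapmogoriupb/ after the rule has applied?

/b/ is the second consonant of a word-final cluster /pb/, so it deletes.
Surface form: [xaojapmogoriup].

xaojapmogoriup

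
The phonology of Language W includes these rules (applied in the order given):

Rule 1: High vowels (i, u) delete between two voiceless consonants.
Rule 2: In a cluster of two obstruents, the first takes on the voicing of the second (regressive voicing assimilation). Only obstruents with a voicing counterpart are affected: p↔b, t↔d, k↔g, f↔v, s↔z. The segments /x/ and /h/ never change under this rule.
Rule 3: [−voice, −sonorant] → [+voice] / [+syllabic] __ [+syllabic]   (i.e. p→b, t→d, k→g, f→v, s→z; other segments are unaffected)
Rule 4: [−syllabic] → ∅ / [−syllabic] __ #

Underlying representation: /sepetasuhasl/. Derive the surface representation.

sebedashas

Rule 1 (high vowel syncope): /u/ is a high vowel flanked by voiceless consonants /s/ and /h/, so it deletes. /sepetasuhasl/ → sepetashasl.
Rule 2 (regressive voicing assimilation): no segment meets the environment; /sepetashasl/ is unchanged.
Rule 3 (intervocalic voicing): /p/ is a voiceless obstruent between vowels /e/ and /e/, so it voices to [b]. /t/ is a voiceless obstruent between vowels /e/ and /a/, so it voices to [d]. /sepetashasl/ → sebedashasl.
Rule 4 (final cluster simplification): /l/ is the second consonant of a word-final cluster /sl/, so it deletes. /sebedashasl/ → sebedashas.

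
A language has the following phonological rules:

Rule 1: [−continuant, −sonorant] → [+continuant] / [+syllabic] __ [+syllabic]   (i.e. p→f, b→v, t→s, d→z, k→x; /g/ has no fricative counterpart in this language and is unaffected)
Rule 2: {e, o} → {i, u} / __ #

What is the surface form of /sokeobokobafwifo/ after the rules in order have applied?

Rule 1 (intervocalic spirantization): /k/ is a stop between vowels /o/ and /e/, so it spirantizes to the fricative [x]. /b/ is a stop between vowels /o/ and /o/, so it spirantizes to the fricative [v]. /k/ is a stop between vowels /o/ and /o/, so it spirantizes to the fricative [x]. /b/ is a stop between vowels /o/ and /a/, so it spirantizes to the fricative [v]. /sokeobokobafwifo/ → soxeovoxovafwifo.
Rule 2 (final vowel raising): /o/ is a mid vowel in word-final position, so it raises to [u]. /soxeovoxovafwifo/ → soxeovoxovafwifu.

soxeovoxovafwifu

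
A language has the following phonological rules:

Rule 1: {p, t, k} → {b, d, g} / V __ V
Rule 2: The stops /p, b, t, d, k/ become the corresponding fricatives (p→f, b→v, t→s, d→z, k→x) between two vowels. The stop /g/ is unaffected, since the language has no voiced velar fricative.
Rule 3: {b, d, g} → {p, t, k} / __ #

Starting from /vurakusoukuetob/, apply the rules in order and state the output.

Rule 1 (intervocalic voicing): /k/ is a voiceless stop between vowels /a/ and /u/, so it voices to [g]. /k/ is a voiceless stop between vowels /u/ and /u/, so it voices to [g]. /t/ is a voiceless stop between vowels /e/ and /o/, so it voices to [d]. /vurakusoukuetob/ → vuragusouguedob.
Rule 2 (intervocalic spirantization): /d/ is a stop between vowels /e/ and /o/, so it spirantizes to the fricative [z]. /vuragusouguedob/ → vuragusouguezob.
Rule 3 (final devoicing): /b/ is a voiced stop in word-final position, so it devoices to [p]. /vuragusouguezob/ → vuragusouguezop.

vuragusouguezop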